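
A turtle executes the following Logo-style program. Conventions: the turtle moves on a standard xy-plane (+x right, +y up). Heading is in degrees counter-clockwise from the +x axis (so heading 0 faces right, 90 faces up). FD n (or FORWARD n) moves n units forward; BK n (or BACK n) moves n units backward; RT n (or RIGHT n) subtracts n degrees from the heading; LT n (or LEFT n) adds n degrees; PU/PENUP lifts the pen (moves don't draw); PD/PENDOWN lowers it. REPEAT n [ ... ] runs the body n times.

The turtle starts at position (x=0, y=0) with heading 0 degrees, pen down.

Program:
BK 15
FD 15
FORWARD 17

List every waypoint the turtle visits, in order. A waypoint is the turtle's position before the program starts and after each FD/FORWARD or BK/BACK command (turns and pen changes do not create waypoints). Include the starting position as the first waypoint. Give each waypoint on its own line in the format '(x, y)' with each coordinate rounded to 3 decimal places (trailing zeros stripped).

Executing turtle program step by step:
Start: pos=(0,0), heading=0, pen down
BK 15: (0,0) -> (-15,0) [heading=0, draw]
FD 15: (-15,0) -> (0,0) [heading=0, draw]
FD 17: (0,0) -> (17,0) [heading=0, draw]
Final: pos=(17,0), heading=0, 3 segment(s) drawn
Waypoints (4 total):
(0, 0)
(-15, 0)
(0, 0)
(17, 0)

Answer: (0, 0)
(-15, 0)
(0, 0)
(17, 0)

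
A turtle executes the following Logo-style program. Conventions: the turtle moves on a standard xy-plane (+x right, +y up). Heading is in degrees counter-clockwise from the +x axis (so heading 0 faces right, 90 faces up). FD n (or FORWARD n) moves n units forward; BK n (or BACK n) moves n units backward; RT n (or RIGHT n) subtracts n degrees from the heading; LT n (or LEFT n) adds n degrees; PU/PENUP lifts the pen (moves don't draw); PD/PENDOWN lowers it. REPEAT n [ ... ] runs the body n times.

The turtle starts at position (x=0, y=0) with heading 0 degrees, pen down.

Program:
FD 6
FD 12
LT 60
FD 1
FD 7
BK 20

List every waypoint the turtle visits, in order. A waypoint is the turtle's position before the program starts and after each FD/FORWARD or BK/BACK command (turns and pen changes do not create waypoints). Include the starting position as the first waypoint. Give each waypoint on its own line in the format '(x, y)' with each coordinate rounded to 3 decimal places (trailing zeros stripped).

Executing turtle program step by step:
Start: pos=(0,0), heading=0, pen down
FD 6: (0,0) -> (6,0) [heading=0, draw]
FD 12: (6,0) -> (18,0) [heading=0, draw]
LT 60: heading 0 -> 60
FD 1: (18,0) -> (18.5,0.866) [heading=60, draw]
FD 7: (18.5,0.866) -> (22,6.928) [heading=60, draw]
BK 20: (22,6.928) -> (12,-10.392) [heading=60, draw]
Final: pos=(12,-10.392), heading=60, 5 segment(s) drawn
Waypoints (6 total):
(0, 0)
(6, 0)
(18, 0)
(18.5, 0.866)
(22, 6.928)
(12, -10.392)

Answer: (0, 0)
(6, 0)
(18, 0)
(18.5, 0.866)
(22, 6.928)
(12, -10.392)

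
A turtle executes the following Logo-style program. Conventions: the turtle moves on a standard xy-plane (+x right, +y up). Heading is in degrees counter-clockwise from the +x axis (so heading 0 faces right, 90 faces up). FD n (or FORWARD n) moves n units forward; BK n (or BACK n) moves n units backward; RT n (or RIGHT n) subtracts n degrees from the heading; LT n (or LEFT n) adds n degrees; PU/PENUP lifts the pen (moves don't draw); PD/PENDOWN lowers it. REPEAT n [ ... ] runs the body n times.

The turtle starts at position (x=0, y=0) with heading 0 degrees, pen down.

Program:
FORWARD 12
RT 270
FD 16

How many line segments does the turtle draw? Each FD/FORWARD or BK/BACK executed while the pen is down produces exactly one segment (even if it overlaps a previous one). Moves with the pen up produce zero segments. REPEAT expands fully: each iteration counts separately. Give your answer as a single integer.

Answer: 2

Derivation:
Executing turtle program step by step:
Start: pos=(0,0), heading=0, pen down
FD 12: (0,0) -> (12,0) [heading=0, draw]
RT 270: heading 0 -> 90
FD 16: (12,0) -> (12,16) [heading=90, draw]
Final: pos=(12,16), heading=90, 2 segment(s) drawn
Segments drawn: 2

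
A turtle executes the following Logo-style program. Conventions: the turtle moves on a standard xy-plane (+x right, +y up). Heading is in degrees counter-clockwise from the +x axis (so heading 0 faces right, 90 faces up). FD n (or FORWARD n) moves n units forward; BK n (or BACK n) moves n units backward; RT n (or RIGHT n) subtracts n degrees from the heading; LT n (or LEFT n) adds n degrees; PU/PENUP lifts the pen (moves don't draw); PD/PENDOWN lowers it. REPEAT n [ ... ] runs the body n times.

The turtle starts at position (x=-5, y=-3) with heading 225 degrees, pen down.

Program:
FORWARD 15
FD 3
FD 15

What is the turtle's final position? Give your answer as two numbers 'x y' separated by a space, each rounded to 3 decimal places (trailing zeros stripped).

Answer: -28.335 -26.335

Derivation:
Executing turtle program step by step:
Start: pos=(-5,-3), heading=225, pen down
FD 15: (-5,-3) -> (-15.607,-13.607) [heading=225, draw]
FD 3: (-15.607,-13.607) -> (-17.728,-15.728) [heading=225, draw]
FD 15: (-17.728,-15.728) -> (-28.335,-26.335) [heading=225, draw]
Final: pos=(-28.335,-26.335), heading=225, 3 segment(s) drawn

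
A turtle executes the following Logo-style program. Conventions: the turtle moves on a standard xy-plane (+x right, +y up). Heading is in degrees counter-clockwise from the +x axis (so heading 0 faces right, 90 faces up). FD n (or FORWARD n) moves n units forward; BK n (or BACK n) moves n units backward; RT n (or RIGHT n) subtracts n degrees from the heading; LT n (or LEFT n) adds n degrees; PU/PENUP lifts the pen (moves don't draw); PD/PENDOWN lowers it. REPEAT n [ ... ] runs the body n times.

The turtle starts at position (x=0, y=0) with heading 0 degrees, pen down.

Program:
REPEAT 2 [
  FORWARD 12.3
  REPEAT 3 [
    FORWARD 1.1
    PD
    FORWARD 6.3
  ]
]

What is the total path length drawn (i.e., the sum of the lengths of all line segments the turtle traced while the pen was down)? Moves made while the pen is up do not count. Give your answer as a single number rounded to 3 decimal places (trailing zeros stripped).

Answer: 69

Derivation:
Executing turtle program step by step:
Start: pos=(0,0), heading=0, pen down
REPEAT 2 [
  -- iteration 1/2 --
  FD 12.3: (0,0) -> (12.3,0) [heading=0, draw]
  REPEAT 3 [
    -- iteration 1/3 --
    FD 1.1: (12.3,0) -> (13.4,0) [heading=0, draw]
    PD: pen down
    FD 6.3: (13.4,0) -> (19.7,0) [heading=0, draw]
    -- iteration 2/3 --
    FD 1.1: (19.7,0) -> (20.8,0) [heading=0, draw]
    PD: pen down
    FD 6.3: (20.8,0) -> (27.1,0) [heading=0, draw]
    -- iteration 3/3 --
    FD 1.1: (27.1,0) -> (28.2,0) [heading=0, draw]
    PD: pen down
    FD 6.3: (28.2,0) -> (34.5,0) [heading=0, draw]
  ]
  -- iteration 2/2 --
  FD 12.3: (34.5,0) -> (46.8,0) [heading=0, draw]
  REPEAT 3 [
    -- iteration 1/3 --
    FD 1.1: (46.8,0) -> (47.9,0) [heading=0, draw]
    PD: pen down
    FD 6.3: (47.9,0) -> (54.2,0) [heading=0, draw]
    -- iteration 2/3 --
    FD 1.1: (54.2,0) -> (55.3,0) [heading=0, draw]
    PD: pen down
    FD 6.3: (55.3,0) -> (61.6,0) [heading=0, draw]
    -- iteration 3/3 --
    FD 1.1: (61.6,0) -> (62.7,0) [heading=0, draw]
    PD: pen down
    FD 6.3: (62.7,0) -> (69,0) [heading=0, draw]
  ]
]
Final: pos=(69,0), heading=0, 14 segment(s) drawn

Segment lengths:
  seg 1: (0,0) -> (12.3,0), length = 12.3
  seg 2: (12.3,0) -> (13.4,0), length = 1.1
  seg 3: (13.4,0) -> (19.7,0), length = 6.3
  seg 4: (19.7,0) -> (20.8,0), length = 1.1
  seg 5: (20.8,0) -> (27.1,0), length = 6.3
  seg 6: (27.1,0) -> (28.2,0), length = 1.1
  seg 7: (28.2,0) -> (34.5,0), length = 6.3
  seg 8: (34.5,0) -> (46.8,0), length = 12.3
  seg 9: (46.8,0) -> (47.9,0), length = 1.1
  seg 10: (47.9,0) -> (54.2,0), length = 6.3
  seg 11: (54.2,0) -> (55.3,0), length = 1.1
  seg 12: (55.3,0) -> (61.6,0), length = 6.3
  seg 13: (61.6,0) -> (62.7,0), length = 1.1
  seg 14: (62.7,0) -> (69,0), length = 6.3
Total = 69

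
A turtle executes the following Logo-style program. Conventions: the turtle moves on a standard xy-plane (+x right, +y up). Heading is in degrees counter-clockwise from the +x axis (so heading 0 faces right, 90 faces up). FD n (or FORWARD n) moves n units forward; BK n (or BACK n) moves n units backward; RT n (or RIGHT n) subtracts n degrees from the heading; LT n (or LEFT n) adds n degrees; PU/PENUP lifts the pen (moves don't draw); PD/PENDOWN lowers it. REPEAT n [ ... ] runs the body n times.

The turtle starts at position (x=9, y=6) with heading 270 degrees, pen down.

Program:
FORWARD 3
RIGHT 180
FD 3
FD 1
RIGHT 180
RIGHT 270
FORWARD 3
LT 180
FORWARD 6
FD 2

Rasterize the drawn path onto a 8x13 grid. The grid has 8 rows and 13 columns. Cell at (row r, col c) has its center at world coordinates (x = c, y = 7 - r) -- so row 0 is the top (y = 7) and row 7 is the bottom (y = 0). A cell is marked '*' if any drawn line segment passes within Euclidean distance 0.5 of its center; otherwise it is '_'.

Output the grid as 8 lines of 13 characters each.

Segment 0: (9,6) -> (9,3)
Segment 1: (9,3) -> (9,6)
Segment 2: (9,6) -> (9,7)
Segment 3: (9,7) -> (12,7)
Segment 4: (12,7) -> (6,7)
Segment 5: (6,7) -> (4,7)

Answer: ____*********
_________*___
_________*___
_________*___
_________*___
_____________
_____________
_____________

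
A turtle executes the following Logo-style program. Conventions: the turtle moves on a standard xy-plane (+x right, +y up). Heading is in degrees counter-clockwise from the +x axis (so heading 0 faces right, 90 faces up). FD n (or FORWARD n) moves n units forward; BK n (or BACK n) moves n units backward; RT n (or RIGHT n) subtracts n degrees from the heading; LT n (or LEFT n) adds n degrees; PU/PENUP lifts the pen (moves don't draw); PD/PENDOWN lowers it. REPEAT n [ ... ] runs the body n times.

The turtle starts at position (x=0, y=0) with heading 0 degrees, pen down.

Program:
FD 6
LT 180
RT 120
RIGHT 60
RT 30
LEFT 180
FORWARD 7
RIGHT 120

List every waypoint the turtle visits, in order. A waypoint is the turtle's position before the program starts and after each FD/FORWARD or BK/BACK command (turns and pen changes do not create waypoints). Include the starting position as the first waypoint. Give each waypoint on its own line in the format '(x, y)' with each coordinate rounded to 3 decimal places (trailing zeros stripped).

Answer: (0, 0)
(6, 0)
(-0.062, 3.5)

Derivation:
Executing turtle program step by step:
Start: pos=(0,0), heading=0, pen down
FD 6: (0,0) -> (6,0) [heading=0, draw]
LT 180: heading 0 -> 180
RT 120: heading 180 -> 60
RT 60: heading 60 -> 0
RT 30: heading 0 -> 330
LT 180: heading 330 -> 150
FD 7: (6,0) -> (-0.062,3.5) [heading=150, draw]
RT 120: heading 150 -> 30
Final: pos=(-0.062,3.5), heading=30, 2 segment(s) drawn
Waypoints (3 total):
(0, 0)
(6, 0)
(-0.062, 3.5)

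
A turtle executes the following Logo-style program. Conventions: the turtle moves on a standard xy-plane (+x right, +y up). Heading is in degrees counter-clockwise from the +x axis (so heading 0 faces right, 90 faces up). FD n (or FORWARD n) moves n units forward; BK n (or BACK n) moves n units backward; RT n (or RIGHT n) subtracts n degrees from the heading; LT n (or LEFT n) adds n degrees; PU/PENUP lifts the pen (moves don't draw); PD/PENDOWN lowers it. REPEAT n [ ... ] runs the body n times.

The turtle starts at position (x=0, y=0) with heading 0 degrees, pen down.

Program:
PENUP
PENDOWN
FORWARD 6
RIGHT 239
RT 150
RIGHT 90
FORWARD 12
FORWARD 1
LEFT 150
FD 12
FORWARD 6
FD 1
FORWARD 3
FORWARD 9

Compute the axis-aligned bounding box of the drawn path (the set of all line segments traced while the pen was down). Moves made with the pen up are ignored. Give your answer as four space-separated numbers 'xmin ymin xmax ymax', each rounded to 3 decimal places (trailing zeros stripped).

Executing turtle program step by step:
Start: pos=(0,0), heading=0, pen down
PU: pen up
PD: pen down
FD 6: (0,0) -> (6,0) [heading=0, draw]
RT 239: heading 0 -> 121
RT 150: heading 121 -> 331
RT 90: heading 331 -> 241
FD 12: (6,0) -> (0.182,-10.495) [heading=241, draw]
FD 1: (0.182,-10.495) -> (-0.303,-11.37) [heading=241, draw]
LT 150: heading 241 -> 31
FD 12: (-0.303,-11.37) -> (9.983,-5.19) [heading=31, draw]
FD 6: (9.983,-5.19) -> (15.126,-2.099) [heading=31, draw]
FD 1: (15.126,-2.099) -> (15.984,-1.584) [heading=31, draw]
FD 3: (15.984,-1.584) -> (18.555,-0.039) [heading=31, draw]
FD 9: (18.555,-0.039) -> (26.27,4.596) [heading=31, draw]
Final: pos=(26.27,4.596), heading=31, 8 segment(s) drawn

Segment endpoints: x in {-0.303, 0, 0.182, 6, 9.983, 15.126, 15.984, 18.555, 26.27}, y in {-11.37, -10.495, -5.19, -2.099, -1.584, -0.039, 0, 4.596}
xmin=-0.303, ymin=-11.37, xmax=26.27, ymax=4.596

Answer: -0.303 -11.37 26.27 4.596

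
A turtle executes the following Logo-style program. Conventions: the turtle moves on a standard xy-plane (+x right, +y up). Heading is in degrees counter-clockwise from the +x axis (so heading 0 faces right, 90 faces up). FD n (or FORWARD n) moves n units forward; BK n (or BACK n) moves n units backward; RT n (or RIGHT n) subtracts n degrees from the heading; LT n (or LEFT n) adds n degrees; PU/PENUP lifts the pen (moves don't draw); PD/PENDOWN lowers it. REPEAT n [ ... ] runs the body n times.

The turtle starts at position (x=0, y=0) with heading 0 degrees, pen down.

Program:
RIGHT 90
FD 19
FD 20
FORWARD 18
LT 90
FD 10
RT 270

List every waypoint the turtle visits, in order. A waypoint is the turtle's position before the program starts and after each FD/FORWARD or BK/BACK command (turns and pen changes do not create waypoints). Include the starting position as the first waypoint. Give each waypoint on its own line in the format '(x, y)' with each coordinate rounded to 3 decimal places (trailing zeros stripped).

Answer: (0, 0)
(0, -19)
(0, -39)
(0, -57)
(10, -57)

Derivation:
Executing turtle program step by step:
Start: pos=(0,0), heading=0, pen down
RT 90: heading 0 -> 270
FD 19: (0,0) -> (0,-19) [heading=270, draw]
FD 20: (0,-19) -> (0,-39) [heading=270, draw]
FD 18: (0,-39) -> (0,-57) [heading=270, draw]
LT 90: heading 270 -> 0
FD 10: (0,-57) -> (10,-57) [heading=0, draw]
RT 270: heading 0 -> 90
Final: pos=(10,-57), heading=90, 4 segment(s) drawn
Waypoints (5 total):
(0, 0)
(0, -19)
(0, -39)
(0, -57)
(10, -57)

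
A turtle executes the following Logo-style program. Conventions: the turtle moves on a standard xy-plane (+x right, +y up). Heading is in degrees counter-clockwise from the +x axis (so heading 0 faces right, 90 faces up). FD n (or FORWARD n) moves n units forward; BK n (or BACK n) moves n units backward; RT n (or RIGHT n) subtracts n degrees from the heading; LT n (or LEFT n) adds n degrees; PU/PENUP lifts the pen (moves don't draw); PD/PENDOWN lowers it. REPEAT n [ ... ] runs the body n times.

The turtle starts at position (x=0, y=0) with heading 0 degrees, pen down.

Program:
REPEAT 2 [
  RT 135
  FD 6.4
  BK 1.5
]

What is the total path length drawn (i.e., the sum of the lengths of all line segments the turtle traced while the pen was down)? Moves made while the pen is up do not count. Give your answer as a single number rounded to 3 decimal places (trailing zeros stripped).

Answer: 15.8

Derivation:
Executing turtle program step by step:
Start: pos=(0,0), heading=0, pen down
REPEAT 2 [
  -- iteration 1/2 --
  RT 135: heading 0 -> 225
  FD 6.4: (0,0) -> (-4.525,-4.525) [heading=225, draw]
  BK 1.5: (-4.525,-4.525) -> (-3.465,-3.465) [heading=225, draw]
  -- iteration 2/2 --
  RT 135: heading 225 -> 90
  FD 6.4: (-3.465,-3.465) -> (-3.465,2.935) [heading=90, draw]
  BK 1.5: (-3.465,2.935) -> (-3.465,1.435) [heading=90, draw]
]
Final: pos=(-3.465,1.435), heading=90, 4 segment(s) drawn

Segment lengths:
  seg 1: (0,0) -> (-4.525,-4.525), length = 6.4
  seg 2: (-4.525,-4.525) -> (-3.465,-3.465), length = 1.5
  seg 3: (-3.465,-3.465) -> (-3.465,2.935), length = 6.4
  seg 4: (-3.465,2.935) -> (-3.465,1.435), length = 1.5
Total = 15.8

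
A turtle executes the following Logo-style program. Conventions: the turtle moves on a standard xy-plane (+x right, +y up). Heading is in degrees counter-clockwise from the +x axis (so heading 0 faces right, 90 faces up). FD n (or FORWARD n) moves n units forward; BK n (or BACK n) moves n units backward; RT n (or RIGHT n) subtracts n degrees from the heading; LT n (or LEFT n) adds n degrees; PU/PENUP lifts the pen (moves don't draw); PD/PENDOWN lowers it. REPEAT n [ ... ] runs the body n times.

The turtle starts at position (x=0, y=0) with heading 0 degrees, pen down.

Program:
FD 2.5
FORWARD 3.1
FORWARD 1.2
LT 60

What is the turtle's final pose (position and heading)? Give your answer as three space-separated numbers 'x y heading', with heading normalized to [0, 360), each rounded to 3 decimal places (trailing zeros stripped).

Executing turtle program step by step:
Start: pos=(0,0), heading=0, pen down
FD 2.5: (0,0) -> (2.5,0) [heading=0, draw]
FD 3.1: (2.5,0) -> (5.6,0) [heading=0, draw]
FD 1.2: (5.6,0) -> (6.8,0) [heading=0, draw]
LT 60: heading 0 -> 60
Final: pos=(6.8,0), heading=60, 3 segment(s) drawn

Answer: 6.8 0 60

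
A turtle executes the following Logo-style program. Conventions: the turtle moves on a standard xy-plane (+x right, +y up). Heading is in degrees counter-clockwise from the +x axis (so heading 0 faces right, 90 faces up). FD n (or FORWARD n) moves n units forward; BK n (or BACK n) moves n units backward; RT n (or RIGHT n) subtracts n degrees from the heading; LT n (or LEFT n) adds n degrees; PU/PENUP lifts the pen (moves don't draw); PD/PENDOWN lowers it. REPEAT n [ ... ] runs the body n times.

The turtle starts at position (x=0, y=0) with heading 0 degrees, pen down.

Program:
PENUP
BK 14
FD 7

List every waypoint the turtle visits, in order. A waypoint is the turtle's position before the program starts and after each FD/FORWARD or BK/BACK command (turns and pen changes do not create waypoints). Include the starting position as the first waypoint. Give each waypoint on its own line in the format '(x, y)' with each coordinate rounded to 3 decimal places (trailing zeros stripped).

Answer: (0, 0)
(-14, 0)
(-7, 0)

Derivation:
Executing turtle program step by step:
Start: pos=(0,0), heading=0, pen down
PU: pen up
BK 14: (0,0) -> (-14,0) [heading=0, move]
FD 7: (-14,0) -> (-7,0) [heading=0, move]
Final: pos=(-7,0), heading=0, 0 segment(s) drawn
Waypoints (3 total):
(0, 0)
(-14, 0)
(-7, 0)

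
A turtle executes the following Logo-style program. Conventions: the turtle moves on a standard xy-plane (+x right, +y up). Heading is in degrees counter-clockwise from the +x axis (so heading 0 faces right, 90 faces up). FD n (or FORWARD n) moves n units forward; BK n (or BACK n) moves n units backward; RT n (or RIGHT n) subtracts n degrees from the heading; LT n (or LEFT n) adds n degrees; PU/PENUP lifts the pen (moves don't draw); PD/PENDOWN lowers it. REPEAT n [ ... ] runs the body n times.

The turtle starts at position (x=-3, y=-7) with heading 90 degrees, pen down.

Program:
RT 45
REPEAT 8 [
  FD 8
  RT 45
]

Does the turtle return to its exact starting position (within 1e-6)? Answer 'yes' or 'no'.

Executing turtle program step by step:
Start: pos=(-3,-7), heading=90, pen down
RT 45: heading 90 -> 45
REPEAT 8 [
  -- iteration 1/8 --
  FD 8: (-3,-7) -> (2.657,-1.343) [heading=45, draw]
  RT 45: heading 45 -> 0
  -- iteration 2/8 --
  FD 8: (2.657,-1.343) -> (10.657,-1.343) [heading=0, draw]
  RT 45: heading 0 -> 315
  -- iteration 3/8 --
  FD 8: (10.657,-1.343) -> (16.314,-7) [heading=315, draw]
  RT 45: heading 315 -> 270
  -- iteration 4/8 --
  FD 8: (16.314,-7) -> (16.314,-15) [heading=270, draw]
  RT 45: heading 270 -> 225
  -- iteration 5/8 --
  FD 8: (16.314,-15) -> (10.657,-20.657) [heading=225, draw]
  RT 45: heading 225 -> 180
  -- iteration 6/8 --
  FD 8: (10.657,-20.657) -> (2.657,-20.657) [heading=180, draw]
  RT 45: heading 180 -> 135
  -- iteration 7/8 --
  FD 8: (2.657,-20.657) -> (-3,-15) [heading=135, draw]
  RT 45: heading 135 -> 90
  -- iteration 8/8 --
  FD 8: (-3,-15) -> (-3,-7) [heading=90, draw]
  RT 45: heading 90 -> 45
]
Final: pos=(-3,-7), heading=45, 8 segment(s) drawn

Start position: (-3, -7)
Final position: (-3, -7)
Distance = 0; < 1e-6 -> CLOSED

Answer: yes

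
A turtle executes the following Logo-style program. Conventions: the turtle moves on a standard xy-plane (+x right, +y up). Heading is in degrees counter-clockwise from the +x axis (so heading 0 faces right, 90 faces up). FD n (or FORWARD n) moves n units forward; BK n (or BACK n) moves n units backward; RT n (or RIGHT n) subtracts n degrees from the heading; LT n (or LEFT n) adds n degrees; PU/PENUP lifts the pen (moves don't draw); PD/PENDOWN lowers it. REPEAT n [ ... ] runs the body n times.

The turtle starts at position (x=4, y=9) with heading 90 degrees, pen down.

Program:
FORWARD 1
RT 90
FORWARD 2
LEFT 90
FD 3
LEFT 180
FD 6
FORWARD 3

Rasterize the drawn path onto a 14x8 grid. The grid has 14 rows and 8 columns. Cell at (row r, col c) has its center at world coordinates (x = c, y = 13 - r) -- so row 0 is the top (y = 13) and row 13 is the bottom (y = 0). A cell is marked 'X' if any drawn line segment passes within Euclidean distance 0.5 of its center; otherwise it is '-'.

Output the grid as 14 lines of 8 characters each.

Segment 0: (4,9) -> (4,10)
Segment 1: (4,10) -> (6,10)
Segment 2: (6,10) -> (6,13)
Segment 3: (6,13) -> (6,7)
Segment 4: (6,7) -> (6,4)

Answer: ------X-
------X-
------X-
----XXX-
----X-X-
------X-
------X-
------X-
------X-
------X-
--------
--------
--------
--------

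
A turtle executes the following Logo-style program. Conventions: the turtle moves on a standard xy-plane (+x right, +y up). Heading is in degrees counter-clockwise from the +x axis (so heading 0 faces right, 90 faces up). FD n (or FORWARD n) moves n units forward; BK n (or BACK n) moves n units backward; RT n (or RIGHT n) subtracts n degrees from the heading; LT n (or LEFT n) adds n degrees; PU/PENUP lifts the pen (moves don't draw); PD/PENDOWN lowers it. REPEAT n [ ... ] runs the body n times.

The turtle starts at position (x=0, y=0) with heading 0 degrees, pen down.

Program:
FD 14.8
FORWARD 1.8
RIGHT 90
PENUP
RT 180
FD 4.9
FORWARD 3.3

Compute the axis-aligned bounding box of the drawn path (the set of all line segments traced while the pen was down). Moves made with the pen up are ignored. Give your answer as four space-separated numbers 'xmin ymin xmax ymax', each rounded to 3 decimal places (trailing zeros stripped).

Executing turtle program step by step:
Start: pos=(0,0), heading=0, pen down
FD 14.8: (0,0) -> (14.8,0) [heading=0, draw]
FD 1.8: (14.8,0) -> (16.6,0) [heading=0, draw]
RT 90: heading 0 -> 270
PU: pen up
RT 180: heading 270 -> 90
FD 4.9: (16.6,0) -> (16.6,4.9) [heading=90, move]
FD 3.3: (16.6,4.9) -> (16.6,8.2) [heading=90, move]
Final: pos=(16.6,8.2), heading=90, 2 segment(s) drawn

Segment endpoints: x in {0, 14.8, 16.6}, y in {0}
xmin=0, ymin=0, xmax=16.6, ymax=0

Answer: 0 0 16.6 0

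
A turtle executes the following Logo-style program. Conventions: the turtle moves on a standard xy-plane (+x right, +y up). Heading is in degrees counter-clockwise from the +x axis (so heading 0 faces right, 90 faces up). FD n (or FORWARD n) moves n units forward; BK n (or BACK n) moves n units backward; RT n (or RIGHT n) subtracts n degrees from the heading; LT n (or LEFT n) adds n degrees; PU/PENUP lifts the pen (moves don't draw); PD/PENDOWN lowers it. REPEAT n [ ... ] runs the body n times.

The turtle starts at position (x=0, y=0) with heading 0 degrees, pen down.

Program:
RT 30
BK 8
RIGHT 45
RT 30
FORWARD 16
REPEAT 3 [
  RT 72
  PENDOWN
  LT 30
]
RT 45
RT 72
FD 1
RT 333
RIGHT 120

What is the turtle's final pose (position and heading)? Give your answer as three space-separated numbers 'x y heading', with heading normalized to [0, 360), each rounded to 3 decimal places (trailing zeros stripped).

Executing turtle program step by step:
Start: pos=(0,0), heading=0, pen down
RT 30: heading 0 -> 330
BK 8: (0,0) -> (-6.928,4) [heading=330, draw]
RT 45: heading 330 -> 285
RT 30: heading 285 -> 255
FD 16: (-6.928,4) -> (-11.069,-11.455) [heading=255, draw]
REPEAT 3 [
  -- iteration 1/3 --
  RT 72: heading 255 -> 183
  PD: pen down
  LT 30: heading 183 -> 213
  -- iteration 2/3 --
  RT 72: heading 213 -> 141
  PD: pen down
  LT 30: heading 141 -> 171
  -- iteration 3/3 --
  RT 72: heading 171 -> 99
  PD: pen down
  LT 30: heading 99 -> 129
]
RT 45: heading 129 -> 84
RT 72: heading 84 -> 12
FD 1: (-11.069,-11.455) -> (-10.091,-11.247) [heading=12, draw]
RT 333: heading 12 -> 39
RT 120: heading 39 -> 279
Final: pos=(-10.091,-11.247), heading=279, 3 segment(s) drawn

Answer: -10.091 -11.247 279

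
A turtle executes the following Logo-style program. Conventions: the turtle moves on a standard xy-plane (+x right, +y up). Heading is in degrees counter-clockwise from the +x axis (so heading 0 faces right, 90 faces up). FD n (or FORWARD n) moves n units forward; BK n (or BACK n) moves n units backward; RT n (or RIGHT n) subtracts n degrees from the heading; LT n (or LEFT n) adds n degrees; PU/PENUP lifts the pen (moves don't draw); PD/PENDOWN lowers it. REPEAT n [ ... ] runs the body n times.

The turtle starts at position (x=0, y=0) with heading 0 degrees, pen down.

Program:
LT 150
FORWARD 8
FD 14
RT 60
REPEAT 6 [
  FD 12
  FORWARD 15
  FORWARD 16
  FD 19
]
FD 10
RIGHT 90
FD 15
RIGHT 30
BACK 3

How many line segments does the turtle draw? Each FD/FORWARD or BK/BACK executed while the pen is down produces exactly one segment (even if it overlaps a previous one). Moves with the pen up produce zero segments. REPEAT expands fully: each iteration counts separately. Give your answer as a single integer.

Answer: 29

Derivation:
Executing turtle program step by step:
Start: pos=(0,0), heading=0, pen down
LT 150: heading 0 -> 150
FD 8: (0,0) -> (-6.928,4) [heading=150, draw]
FD 14: (-6.928,4) -> (-19.053,11) [heading=150, draw]
RT 60: heading 150 -> 90
REPEAT 6 [
  -- iteration 1/6 --
  FD 12: (-19.053,11) -> (-19.053,23) [heading=90, draw]
  FD 15: (-19.053,23) -> (-19.053,38) [heading=90, draw]
  FD 16: (-19.053,38) -> (-19.053,54) [heading=90, draw]
  FD 19: (-19.053,54) -> (-19.053,73) [heading=90, draw]
  -- iteration 2/6 --
  FD 12: (-19.053,73) -> (-19.053,85) [heading=90, draw]
  FD 15: (-19.053,85) -> (-19.053,100) [heading=90, draw]
  FD 16: (-19.053,100) -> (-19.053,116) [heading=90, draw]
  FD 19: (-19.053,116) -> (-19.053,135) [heading=90, draw]
  -- iteration 3/6 --
  FD 12: (-19.053,135) -> (-19.053,147) [heading=90, draw]
  FD 15: (-19.053,147) -> (-19.053,162) [heading=90, draw]
  FD 16: (-19.053,162) -> (-19.053,178) [heading=90, draw]
  FD 19: (-19.053,178) -> (-19.053,197) [heading=90, draw]
  -- iteration 4/6 --
  FD 12: (-19.053,197) -> (-19.053,209) [heading=90, draw]
  FD 15: (-19.053,209) -> (-19.053,224) [heading=90, draw]
  FD 16: (-19.053,224) -> (-19.053,240) [heading=90, draw]
  FD 19: (-19.053,240) -> (-19.053,259) [heading=90, draw]
  -- iteration 5/6 --
  FD 12: (-19.053,259) -> (-19.053,271) [heading=90, draw]
  FD 15: (-19.053,271) -> (-19.053,286) [heading=90, draw]
  FD 16: (-19.053,286) -> (-19.053,302) [heading=90, draw]
  FD 19: (-19.053,302) -> (-19.053,321) [heading=90, draw]
  -- iteration 6/6 --
  FD 12: (-19.053,321) -> (-19.053,333) [heading=90, draw]
  FD 15: (-19.053,333) -> (-19.053,348) [heading=90, draw]
  FD 16: (-19.053,348) -> (-19.053,364) [heading=90, draw]
  FD 19: (-19.053,364) -> (-19.053,383) [heading=90, draw]
]
FD 10: (-19.053,383) -> (-19.053,393) [heading=90, draw]
RT 90: heading 90 -> 0
FD 15: (-19.053,393) -> (-4.053,393) [heading=0, draw]
RT 30: heading 0 -> 330
BK 3: (-4.053,393) -> (-6.651,394.5) [heading=330, draw]
Final: pos=(-6.651,394.5), heading=330, 29 segment(s) drawn
Segments drawn: 29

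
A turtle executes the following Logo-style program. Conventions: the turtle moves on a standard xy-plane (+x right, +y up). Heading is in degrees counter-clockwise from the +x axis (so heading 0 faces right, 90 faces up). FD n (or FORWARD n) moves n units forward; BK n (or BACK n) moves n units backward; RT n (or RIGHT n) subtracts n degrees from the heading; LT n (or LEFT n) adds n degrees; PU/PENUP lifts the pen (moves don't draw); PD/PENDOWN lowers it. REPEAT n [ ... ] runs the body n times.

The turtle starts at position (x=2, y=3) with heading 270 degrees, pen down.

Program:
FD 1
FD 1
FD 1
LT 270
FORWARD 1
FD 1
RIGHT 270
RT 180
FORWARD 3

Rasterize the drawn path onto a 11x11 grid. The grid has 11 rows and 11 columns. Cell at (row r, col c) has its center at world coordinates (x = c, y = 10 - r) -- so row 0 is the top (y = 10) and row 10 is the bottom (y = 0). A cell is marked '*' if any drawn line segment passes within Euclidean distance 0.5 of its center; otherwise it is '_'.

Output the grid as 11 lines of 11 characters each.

Segment 0: (2,3) -> (2,2)
Segment 1: (2,2) -> (2,1)
Segment 2: (2,1) -> (2,0)
Segment 3: (2,0) -> (1,0)
Segment 4: (1,0) -> (-0,0)
Segment 5: (-0,0) -> (-0,3)

Answer: ___________
___________
___________
___________
___________
___________
___________
*_*________
*_*________
*_*________
***________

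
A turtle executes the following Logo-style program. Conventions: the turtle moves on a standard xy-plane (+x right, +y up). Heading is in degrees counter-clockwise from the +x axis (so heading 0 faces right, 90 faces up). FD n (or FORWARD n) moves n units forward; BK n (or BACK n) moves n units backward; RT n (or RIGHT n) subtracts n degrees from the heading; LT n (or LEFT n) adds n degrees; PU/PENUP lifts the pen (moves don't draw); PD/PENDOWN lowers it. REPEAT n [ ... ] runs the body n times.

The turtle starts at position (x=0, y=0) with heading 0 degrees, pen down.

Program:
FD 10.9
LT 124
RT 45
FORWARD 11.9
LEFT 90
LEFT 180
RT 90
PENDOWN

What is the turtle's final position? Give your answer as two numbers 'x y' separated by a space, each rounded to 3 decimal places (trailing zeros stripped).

Answer: 13.171 11.681

Derivation:
Executing turtle program step by step:
Start: pos=(0,0), heading=0, pen down
FD 10.9: (0,0) -> (10.9,0) [heading=0, draw]
LT 124: heading 0 -> 124
RT 45: heading 124 -> 79
FD 11.9: (10.9,0) -> (13.171,11.681) [heading=79, draw]
LT 90: heading 79 -> 169
LT 180: heading 169 -> 349
RT 90: heading 349 -> 259
PD: pen down
Final: pos=(13.171,11.681), heading=259, 2 segment(s) drawn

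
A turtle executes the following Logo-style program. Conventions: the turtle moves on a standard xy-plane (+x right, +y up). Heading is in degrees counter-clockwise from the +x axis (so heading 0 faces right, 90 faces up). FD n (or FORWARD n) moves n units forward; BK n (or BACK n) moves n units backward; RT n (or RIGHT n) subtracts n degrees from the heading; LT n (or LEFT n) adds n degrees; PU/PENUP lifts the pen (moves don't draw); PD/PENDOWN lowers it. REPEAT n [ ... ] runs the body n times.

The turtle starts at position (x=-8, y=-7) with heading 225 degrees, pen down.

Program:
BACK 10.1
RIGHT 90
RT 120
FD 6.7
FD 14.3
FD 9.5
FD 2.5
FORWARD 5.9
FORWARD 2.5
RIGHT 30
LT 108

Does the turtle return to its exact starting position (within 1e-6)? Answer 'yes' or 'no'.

Executing turtle program step by step:
Start: pos=(-8,-7), heading=225, pen down
BK 10.1: (-8,-7) -> (-0.858,0.142) [heading=225, draw]
RT 90: heading 225 -> 135
RT 120: heading 135 -> 15
FD 6.7: (-0.858,0.142) -> (5.613,1.876) [heading=15, draw]
FD 14.3: (5.613,1.876) -> (19.426,5.577) [heading=15, draw]
FD 9.5: (19.426,5.577) -> (28.603,8.036) [heading=15, draw]
FD 2.5: (28.603,8.036) -> (31.017,8.683) [heading=15, draw]
FD 5.9: (31.017,8.683) -> (36.716,10.21) [heading=15, draw]
FD 2.5: (36.716,10.21) -> (39.131,10.857) [heading=15, draw]
RT 30: heading 15 -> 345
LT 108: heading 345 -> 93
Final: pos=(39.131,10.857), heading=93, 7 segment(s) drawn

Start position: (-8, -7)
Final position: (39.131, 10.857)
Distance = 50.4; >= 1e-6 -> NOT closed

Answer: no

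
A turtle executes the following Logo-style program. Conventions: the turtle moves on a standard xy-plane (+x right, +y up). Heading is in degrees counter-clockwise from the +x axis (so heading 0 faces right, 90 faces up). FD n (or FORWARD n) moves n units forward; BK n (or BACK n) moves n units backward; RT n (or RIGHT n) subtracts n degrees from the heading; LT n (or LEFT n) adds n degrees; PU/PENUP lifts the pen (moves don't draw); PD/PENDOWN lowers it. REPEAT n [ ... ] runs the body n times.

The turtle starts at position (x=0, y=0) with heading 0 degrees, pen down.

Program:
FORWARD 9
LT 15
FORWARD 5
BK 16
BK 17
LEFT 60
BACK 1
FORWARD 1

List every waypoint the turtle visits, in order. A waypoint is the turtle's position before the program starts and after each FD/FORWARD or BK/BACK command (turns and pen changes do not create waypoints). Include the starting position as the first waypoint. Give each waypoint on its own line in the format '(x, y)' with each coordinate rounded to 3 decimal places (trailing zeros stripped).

Executing turtle program step by step:
Start: pos=(0,0), heading=0, pen down
FD 9: (0,0) -> (9,0) [heading=0, draw]
LT 15: heading 0 -> 15
FD 5: (9,0) -> (13.83,1.294) [heading=15, draw]
BK 16: (13.83,1.294) -> (-1.625,-2.847) [heading=15, draw]
BK 17: (-1.625,-2.847) -> (-18.046,-7.247) [heading=15, draw]
LT 60: heading 15 -> 75
BK 1: (-18.046,-7.247) -> (-18.305,-8.213) [heading=75, draw]
FD 1: (-18.305,-8.213) -> (-18.046,-7.247) [heading=75, draw]
Final: pos=(-18.046,-7.247), heading=75, 6 segment(s) drawn
Waypoints (7 total):
(0, 0)
(9, 0)
(13.83, 1.294)
(-1.625, -2.847)
(-18.046, -7.247)
(-18.305, -8.213)
(-18.046, -7.247)

Answer: (0, 0)
(9, 0)
(13.83, 1.294)
(-1.625, -2.847)
(-18.046, -7.247)
(-18.305, -8.213)
(-18.046, -7.247)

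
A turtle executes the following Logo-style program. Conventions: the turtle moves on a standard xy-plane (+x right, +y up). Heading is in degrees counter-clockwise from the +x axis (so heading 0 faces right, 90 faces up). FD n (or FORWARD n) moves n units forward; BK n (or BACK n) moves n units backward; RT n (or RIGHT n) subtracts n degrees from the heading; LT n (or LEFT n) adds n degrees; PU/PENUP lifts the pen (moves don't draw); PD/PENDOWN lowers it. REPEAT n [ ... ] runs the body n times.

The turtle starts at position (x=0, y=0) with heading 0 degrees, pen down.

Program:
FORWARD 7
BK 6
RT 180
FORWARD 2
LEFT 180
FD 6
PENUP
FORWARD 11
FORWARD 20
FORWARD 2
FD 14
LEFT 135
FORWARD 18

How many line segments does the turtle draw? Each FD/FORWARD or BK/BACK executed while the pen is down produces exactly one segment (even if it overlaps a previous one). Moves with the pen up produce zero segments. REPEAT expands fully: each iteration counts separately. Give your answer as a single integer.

Answer: 4

Derivation:
Executing turtle program step by step:
Start: pos=(0,0), heading=0, pen down
FD 7: (0,0) -> (7,0) [heading=0, draw]
BK 6: (7,0) -> (1,0) [heading=0, draw]
RT 180: heading 0 -> 180
FD 2: (1,0) -> (-1,0) [heading=180, draw]
LT 180: heading 180 -> 0
FD 6: (-1,0) -> (5,0) [heading=0, draw]
PU: pen up
FD 11: (5,0) -> (16,0) [heading=0, move]
FD 20: (16,0) -> (36,0) [heading=0, move]
FD 2: (36,0) -> (38,0) [heading=0, move]
FD 14: (38,0) -> (52,0) [heading=0, move]
LT 135: heading 0 -> 135
FD 18: (52,0) -> (39.272,12.728) [heading=135, move]
Final: pos=(39.272,12.728), heading=135, 4 segment(s) drawn
Segments drawn: 4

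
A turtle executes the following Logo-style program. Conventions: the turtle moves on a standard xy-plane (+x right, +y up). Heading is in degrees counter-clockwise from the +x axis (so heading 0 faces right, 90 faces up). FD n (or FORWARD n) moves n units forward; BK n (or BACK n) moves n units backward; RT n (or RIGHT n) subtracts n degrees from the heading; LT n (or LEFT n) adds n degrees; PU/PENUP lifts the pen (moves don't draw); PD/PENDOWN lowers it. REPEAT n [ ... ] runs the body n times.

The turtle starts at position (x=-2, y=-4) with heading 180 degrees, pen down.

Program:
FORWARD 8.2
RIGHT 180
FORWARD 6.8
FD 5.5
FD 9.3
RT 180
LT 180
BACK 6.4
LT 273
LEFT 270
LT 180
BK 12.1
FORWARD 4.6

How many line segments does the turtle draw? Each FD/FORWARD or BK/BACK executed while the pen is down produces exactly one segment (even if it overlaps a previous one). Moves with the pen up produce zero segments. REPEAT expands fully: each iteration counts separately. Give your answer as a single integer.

Answer: 7

Derivation:
Executing turtle program step by step:
Start: pos=(-2,-4), heading=180, pen down
FD 8.2: (-2,-4) -> (-10.2,-4) [heading=180, draw]
RT 180: heading 180 -> 0
FD 6.8: (-10.2,-4) -> (-3.4,-4) [heading=0, draw]
FD 5.5: (-3.4,-4) -> (2.1,-4) [heading=0, draw]
FD 9.3: (2.1,-4) -> (11.4,-4) [heading=0, draw]
RT 180: heading 0 -> 180
LT 180: heading 180 -> 0
BK 6.4: (11.4,-4) -> (5,-4) [heading=0, draw]
LT 273: heading 0 -> 273
LT 270: heading 273 -> 183
LT 180: heading 183 -> 3
BK 12.1: (5,-4) -> (-7.083,-4.633) [heading=3, draw]
FD 4.6: (-7.083,-4.633) -> (-2.49,-4.393) [heading=3, draw]
Final: pos=(-2.49,-4.393), heading=3, 7 segment(s) drawn
Segments drawn: 7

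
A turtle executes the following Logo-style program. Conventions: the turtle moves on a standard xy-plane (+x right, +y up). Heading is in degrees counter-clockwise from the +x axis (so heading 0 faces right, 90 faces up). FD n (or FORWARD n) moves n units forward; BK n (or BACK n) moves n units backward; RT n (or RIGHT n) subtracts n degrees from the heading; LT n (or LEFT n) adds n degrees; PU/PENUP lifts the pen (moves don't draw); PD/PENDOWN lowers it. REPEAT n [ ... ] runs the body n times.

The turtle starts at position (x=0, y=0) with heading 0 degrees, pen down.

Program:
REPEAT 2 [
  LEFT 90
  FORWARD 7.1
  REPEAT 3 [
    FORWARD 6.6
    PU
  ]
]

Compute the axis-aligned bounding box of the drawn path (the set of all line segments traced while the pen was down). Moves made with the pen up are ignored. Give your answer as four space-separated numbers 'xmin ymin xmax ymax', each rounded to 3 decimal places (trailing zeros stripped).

Answer: 0 0 0 13.7

Derivation:
Executing turtle program step by step:
Start: pos=(0,0), heading=0, pen down
REPEAT 2 [
  -- iteration 1/2 --
  LT 90: heading 0 -> 90
  FD 7.1: (0,0) -> (0,7.1) [heading=90, draw]
  REPEAT 3 [
    -- iteration 1/3 --
    FD 6.6: (0,7.1) -> (0,13.7) [heading=90, draw]
    PU: pen up
    -- iteration 2/3 --
    FD 6.6: (0,13.7) -> (0,20.3) [heading=90, move]
    PU: pen up
    -- iteration 3/3 --
    FD 6.6: (0,20.3) -> (0,26.9) [heading=90, move]
    PU: pen up
  ]
  -- iteration 2/2 --
  LT 90: heading 90 -> 180
  FD 7.1: (0,26.9) -> (-7.1,26.9) [heading=180, move]
  REPEAT 3 [
    -- iteration 1/3 --
    FD 6.6: (-7.1,26.9) -> (-13.7,26.9) [heading=180, move]
    PU: pen up
    -- iteration 2/3 --
    FD 6.6: (-13.7,26.9) -> (-20.3,26.9) [heading=180, move]
    PU: pen up
    -- iteration 3/3 --
    FD 6.6: (-20.3,26.9) -> (-26.9,26.9) [heading=180, move]
    PU: pen up
  ]
]
Final: pos=(-26.9,26.9), heading=180, 2 segment(s) drawn

Segment endpoints: x in {0, 0, 0}, y in {0, 7.1, 13.7}
xmin=0, ymin=0, xmax=0, ymax=13.7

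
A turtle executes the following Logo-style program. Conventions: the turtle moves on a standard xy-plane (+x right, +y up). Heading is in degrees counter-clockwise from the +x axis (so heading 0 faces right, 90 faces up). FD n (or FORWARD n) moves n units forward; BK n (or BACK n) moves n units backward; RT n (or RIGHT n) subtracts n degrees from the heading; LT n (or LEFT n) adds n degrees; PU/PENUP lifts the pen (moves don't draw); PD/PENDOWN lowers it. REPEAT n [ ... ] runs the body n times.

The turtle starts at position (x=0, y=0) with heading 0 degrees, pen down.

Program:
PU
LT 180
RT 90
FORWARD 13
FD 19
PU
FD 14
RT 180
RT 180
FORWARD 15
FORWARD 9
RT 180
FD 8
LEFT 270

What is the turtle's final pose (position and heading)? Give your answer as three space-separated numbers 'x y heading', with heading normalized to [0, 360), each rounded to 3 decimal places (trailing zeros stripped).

Answer: 0 62 180

Derivation:
Executing turtle program step by step:
Start: pos=(0,0), heading=0, pen down
PU: pen up
LT 180: heading 0 -> 180
RT 90: heading 180 -> 90
FD 13: (0,0) -> (0,13) [heading=90, move]
FD 19: (0,13) -> (0,32) [heading=90, move]
PU: pen up
FD 14: (0,32) -> (0,46) [heading=90, move]
RT 180: heading 90 -> 270
RT 180: heading 270 -> 90
FD 15: (0,46) -> (0,61) [heading=90, move]
FD 9: (0,61) -> (0,70) [heading=90, move]
RT 180: heading 90 -> 270
FD 8: (0,70) -> (0,62) [heading=270, move]
LT 270: heading 270 -> 180
Final: pos=(0,62), heading=180, 0 segment(s) drawn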